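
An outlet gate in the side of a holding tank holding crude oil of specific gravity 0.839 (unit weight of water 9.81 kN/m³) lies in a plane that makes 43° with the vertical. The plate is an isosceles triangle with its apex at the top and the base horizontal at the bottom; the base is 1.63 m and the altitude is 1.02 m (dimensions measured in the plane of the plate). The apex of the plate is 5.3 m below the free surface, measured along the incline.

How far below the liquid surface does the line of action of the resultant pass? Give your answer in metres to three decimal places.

h_p = 4.381 m

γ = 0.839 × 9.81 = 8.23059 kN/m³.
The plate makes 43° with the vertical, i.e. θ = 90° − 43° = 47° to the horizontal. Measuring y along the incline from the free-surface line, vertical depth h = y·sinθ with sinθ = 0.731354.
With the apex up, the centroid sits 2h/3 = 2 × 1.02/3 = 0.68 m below the apex, so y_c = 5.3 + 0.68 = 5.98 m and h_c = 5.98 × 0.731354 = 4.3735 m.
A = ½ × 1.63 × 1.02 = 0.8313 m².
Resultant F = γ·h_c·A = 8.23059 × 4.3735 × 0.8313 = 29.9239 kN.
I_c = b·h³/36 = 1.63 × 1.02³/36 = 0.0480491 m⁴.
Centre of pressure: y_p = y_c + I_c/(y_c·A) = 5.98 + 0.0480491/(5.98 × 0.8313) = 5.98 + 0.00966554 = 5.98967 m along the plane.
Vertically, h_p = y_p·sinθ = 5.98967 × 0.731354 = 4.38057 m.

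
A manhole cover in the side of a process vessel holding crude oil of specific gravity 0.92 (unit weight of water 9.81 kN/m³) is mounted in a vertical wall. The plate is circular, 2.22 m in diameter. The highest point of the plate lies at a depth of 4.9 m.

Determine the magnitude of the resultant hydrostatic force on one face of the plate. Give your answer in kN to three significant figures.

γ = 0.92 × 9.81 = 9.0252 kN/m³.
The centroid is at the centre, 1.11 m below the top of the plate, so the centroid depth is h_c = 4.9 + 1.11 = 6.01 m.
A = π(1.11)² = 3.87076 m².
Resultant F = γ·h_c·A = 9.0252 × 6.01 × 3.87076 = 209.956 kN.

F ≈ 210 kN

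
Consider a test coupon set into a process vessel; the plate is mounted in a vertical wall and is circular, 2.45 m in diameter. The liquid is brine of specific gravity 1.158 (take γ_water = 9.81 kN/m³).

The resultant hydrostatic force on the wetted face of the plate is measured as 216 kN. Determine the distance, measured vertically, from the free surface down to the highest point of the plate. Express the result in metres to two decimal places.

γ = 1.158 × 9.81 = 11.35998 kN/m³.
A = π(1.225)² = 4.71435 m².
From F = γ·h_c·A, the centroid depth is h_c = 216/(11.35998 × 4.71435) = 4.03324 m.
The centroid is at the centre, 1.225 m below the top of the plate, so the highest point sits at h_top = 4.03324 − 1.225 = 2.80824 m below the surface.

d_top ≈ 2.81 m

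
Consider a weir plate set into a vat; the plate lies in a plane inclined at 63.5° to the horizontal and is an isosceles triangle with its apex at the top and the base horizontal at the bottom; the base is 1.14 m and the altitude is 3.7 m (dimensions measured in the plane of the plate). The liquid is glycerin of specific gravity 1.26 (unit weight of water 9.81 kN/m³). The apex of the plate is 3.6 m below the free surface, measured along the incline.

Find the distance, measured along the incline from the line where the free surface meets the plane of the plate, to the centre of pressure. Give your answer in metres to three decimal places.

y_p = 6.192 m

γ = 1.26 × 9.81 = 12.3606 kN/m³.
Let θ = 63.5° be the plate's angle to the horizontal; measure y along the incline from where the plane meets the free surface. Vertical depth h = y·sinθ with sinθ = 0.894934.
With the apex up, the centroid sits 2h/3 = 2 × 3.7/3 = 2.46667 m below the apex, so y_c = 3.6 + 2.46667 = 6.06667 m and h_c = 6.06667 × 0.894934 = 5.42927 m.
A = ½ × 1.14 × 3.7 = 2.109 m².
Resultant F = γ·h_c·A = 12.3606 × 5.42927 × 2.109 = 141.533 kN.
I_c = b·h³/36 = 1.14 × 3.7³/36 = 1.60401 m⁴.
Centre of pressure: y_p = y_c + I_c/(y_c·A) = 6.06667 + 1.60401/(6.06667 × 2.109) = 6.06667 + 0.125366 = 6.19204 m along the plane.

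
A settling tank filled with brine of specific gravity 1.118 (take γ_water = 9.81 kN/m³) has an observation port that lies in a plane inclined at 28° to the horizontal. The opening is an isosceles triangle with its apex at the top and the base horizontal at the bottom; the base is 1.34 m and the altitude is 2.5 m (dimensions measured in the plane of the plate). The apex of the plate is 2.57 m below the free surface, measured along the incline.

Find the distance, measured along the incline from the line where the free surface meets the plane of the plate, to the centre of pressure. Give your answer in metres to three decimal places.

y_p = 4.319 m

γ = 1.118 × 9.81 = 10.96758 kN/m³.
Let θ = 28° be the plate's angle to the horizontal; measure y along the incline from where the plane meets the free surface. Vertical depth h = y·sinθ with sinθ = 0.469472.
With the apex up, the centroid sits 2h/3 = 2 × 2.5/3 = 1.66667 m below the apex, so y_c = 2.57 + 1.66667 = 4.23667 m and h_c = 4.23667 × 0.469472 = 1.989 m.
A = ½ × 1.34 × 2.5 = 1.675 m².
Resultant F = γ·h_c·A = 10.96758 × 1.989 × 1.675 = 36.5393 kN.
I_c = b·h³/36 = 1.34 × 2.5³/36 = 0.581597 m⁴.
Centre of pressure: y_p = y_c + I_c/(y_c·A) = 4.23667 + 0.581597/(4.23667 × 1.675) = 4.23667 + 0.0819564 = 4.31863 m along the plane.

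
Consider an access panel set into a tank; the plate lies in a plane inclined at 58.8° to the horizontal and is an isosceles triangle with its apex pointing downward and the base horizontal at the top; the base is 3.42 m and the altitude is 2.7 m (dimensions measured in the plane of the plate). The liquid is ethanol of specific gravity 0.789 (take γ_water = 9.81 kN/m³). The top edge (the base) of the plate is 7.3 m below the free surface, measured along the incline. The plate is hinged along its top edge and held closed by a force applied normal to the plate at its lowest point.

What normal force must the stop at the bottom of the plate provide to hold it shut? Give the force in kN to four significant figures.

P ≈ 88.14 kN

γ = 0.789 × 9.81 = 7.74009 kN/m³.
Let θ = 58.8° be the plate's angle to the horizontal; measure y along the incline from where the plane meets the free surface. Vertical depth h = y·sinθ with sinθ = 0.855364.
With the apex down, the centroid sits h/3 = 2.7/3 = 0.9 m below the base (the top edge), so y_c = 7.3 + 0.9 = 8.2 m and h_c = 8.2 × 0.855364 = 7.01398 m.
A = ½ × 3.42 × 2.7 = 4.617 m².
Resultant F = γ·h_c·A = 7.74009 × 7.01398 × 4.617 = 250.652 kN.
I_c = b·h³/36 = 3.42 × 2.7³/36 = 1.86989 m⁴.
Centre of pressure: y_p = y_c + I_c/(y_c·A) = 8.2 + 1.86989/(8.2 × 4.617) = 8.2 + 0.0493904 = 8.24939 m along the plane.
The resultant acts 0.9 + 0.0493904 = 0.94939 m (along the plate) below the hinge at the top edge, so the moment about the hinge is M = F × 0.94939 = 250.652 × 0.94939 = 237.967 kN·m.
A normal force at the bottom, 2.7 m from the hinge, must supply this moment: P = 237.967/2.7 = 88.1359 kN.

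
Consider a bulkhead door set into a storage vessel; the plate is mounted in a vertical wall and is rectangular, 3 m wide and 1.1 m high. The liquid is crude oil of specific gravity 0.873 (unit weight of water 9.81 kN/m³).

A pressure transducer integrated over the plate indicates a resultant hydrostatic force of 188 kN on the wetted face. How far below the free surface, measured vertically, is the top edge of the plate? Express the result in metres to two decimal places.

γ = 0.873 × 9.81 = 8.56413 kN/m³.
A = 3 × 1.1 = 3.3 m².
From F = γ·h_c·A, the centroid depth is h_c = 188/(8.56413 × 3.3) = 6.65213 m.
The centroid lies 1.1/2 = 0.55 m below the top edge, so the top edge sits at h_top = 6.65213 − 0.55 = 6.10213 m below the surface.

d_top ≈ 6.10 m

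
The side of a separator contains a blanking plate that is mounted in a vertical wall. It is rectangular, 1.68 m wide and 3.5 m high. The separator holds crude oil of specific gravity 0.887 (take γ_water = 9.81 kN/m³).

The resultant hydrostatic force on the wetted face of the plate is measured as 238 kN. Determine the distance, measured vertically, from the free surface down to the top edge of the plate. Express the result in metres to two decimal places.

γ = 0.887 × 9.81 = 8.70147 kN/m³.
A = 1.68 × 3.5 = 5.88 m².
From F = γ·h_c·A, the centroid depth is h_c = 238/(8.70147 × 5.88) = 4.65165 m.
The centroid lies 3.5/2 = 1.75 m below the top edge, so the top edge sits at h_top = 4.65165 − 1.75 = 2.90165 m below the surface.

d_top ≈ 2.90 m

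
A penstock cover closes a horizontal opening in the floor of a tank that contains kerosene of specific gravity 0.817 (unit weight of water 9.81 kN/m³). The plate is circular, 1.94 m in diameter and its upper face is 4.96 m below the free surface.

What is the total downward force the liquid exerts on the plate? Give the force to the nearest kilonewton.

F ≈ 118 kN

γ = 0.817 × 9.81 = 8.01477 kN/m³.
The plate is horizontal, so pressure is uniform at p = γ·h = 8.01477 × 4.96 = 39.7533 kN/m².
A = π(0.97)² = 2.95592 m².
F = p·A = 39.7533 × 2.95592 = 117.508 kN.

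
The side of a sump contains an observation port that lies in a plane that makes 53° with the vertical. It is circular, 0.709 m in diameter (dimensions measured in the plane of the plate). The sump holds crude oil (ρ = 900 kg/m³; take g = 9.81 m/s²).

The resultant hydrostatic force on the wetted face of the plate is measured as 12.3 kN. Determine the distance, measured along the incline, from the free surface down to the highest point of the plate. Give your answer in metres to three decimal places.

γ = ρg = 900 × 9.81 / 1000 = 8.829 kN/m³.
A = π(0.3545)² = 0.394805 m².
From F = γ·h_c·A, the centroid depth is h_c = 12.3/(8.829 × 0.394805) = 3.52867 m.
The plate makes 53° with the vertical, i.e. θ = 90° − 53° = 37° to the horizontal. Measuring y along the incline from the free-surface line, vertical depth h = y·sinθ with sinθ = 0.601815.
Along the incline, y_c = h_c/sinθ = 3.52867/0.601815 = 5.86338 m.
The centroid is at the centre, 0.3545 m below the top of the plate, so the highest point sits at y_top = 5.86338 − 0.3545 = 5.50888 m along the incline.

y_top ≈ 5.509 m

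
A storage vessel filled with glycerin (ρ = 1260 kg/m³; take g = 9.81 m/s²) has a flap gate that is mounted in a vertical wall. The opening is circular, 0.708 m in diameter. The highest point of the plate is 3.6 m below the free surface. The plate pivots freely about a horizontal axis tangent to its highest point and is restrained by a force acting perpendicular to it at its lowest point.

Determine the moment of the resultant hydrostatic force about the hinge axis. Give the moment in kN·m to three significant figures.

γ = ρg = 1260 × 9.81 / 1000 = 12.3606 kN/m³.
The centroid is at the centre, 0.354 m below the top of the plate, so the centroid depth is h_c = 3.6 + 0.354 = 3.954 m.
A = π(0.354)² = 0.393692 m².
Resultant F = γ·h_c·A = 12.3606 × 3.954 × 0.393692 = 19.2412 kN.
I_c = πr⁴/4 = π × 0.354⁴/4 = 0.012334 m⁴.
Centre of pressure: y_p = y_c + I_c/(y_c·A) = 3.954 + 0.012334/(3.954 × 0.393692) = 3.954 + 0.00792338 = 3.96192 m along the plane.
The resultant acts 0.354 + 0.00792338 = 0.361923 m (along the plate) below the hinge at the top edge, so the moment about the hinge is M = F × 0.361923 = 19.2412 × 0.361923 = 6.96383 kN·m.

M ≈ 6.96 kN·m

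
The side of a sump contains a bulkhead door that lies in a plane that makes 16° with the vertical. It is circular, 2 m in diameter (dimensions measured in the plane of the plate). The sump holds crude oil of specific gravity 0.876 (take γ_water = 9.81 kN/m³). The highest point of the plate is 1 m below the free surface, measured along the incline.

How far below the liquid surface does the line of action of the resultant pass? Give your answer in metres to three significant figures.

h_p = 2.04 m

γ = 0.876 × 9.81 = 8.59356 kN/m³.
The plate makes 16° with the vertical, i.e. θ = 90° − 16° = 74° to the horizontal. Measuring y along the incline from the free-surface line, vertical depth h = y·sinθ with sinθ = 0.961262.
The centroid is at the centre, 1 m below the top of the plate, so y_c = 1 + 1 = 2 m and h_c = 2 × 0.961262 = 1.92252 m.
A = π(1)² = 3.14159 m².
Resultant F = γ·h_c·A = 8.59356 × 1.92252 × 3.14159 = 51.9031 kN.
I_c = πr⁴/4 = π × 1⁴/4 = 0.785398 m⁴.
Centre of pressure: y_p = y_c + I_c/(y_c·A) = 2 + 0.785398/(2 × 3.14159) = 2 + 0.125 = 2.125 m along the plane.
Vertically, h_p = y_p·sinθ = 2.125 × 0.961262 = 2.04268 m.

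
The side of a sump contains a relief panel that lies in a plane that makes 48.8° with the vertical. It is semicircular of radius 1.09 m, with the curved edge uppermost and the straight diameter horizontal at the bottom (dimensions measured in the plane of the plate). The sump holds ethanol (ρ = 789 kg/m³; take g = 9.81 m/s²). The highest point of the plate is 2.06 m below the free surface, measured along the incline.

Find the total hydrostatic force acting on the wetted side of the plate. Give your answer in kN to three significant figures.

γ = ρg = 789 × 9.81 / 1000 = 7.74009 kN/m³.
The plate makes 48.8° with the vertical, i.e. θ = 90° − 48.8° = 41.2° to the horizontal. Measuring y along the incline from the free-surface line, vertical depth h = y·sinθ with sinθ = 0.658689.
The centroid lies 4r/(3π) = 0.46261 m above the diameter, so r − 4r/(3π) = 1.09 − 0.46261 = 0.62739 m below the topmost point, so y_c = 2.06 + 0.62739 = 2.68739 m and h_c = 2.68739 × 0.658689 = 1.77015 m.
A = πr²/2 = π × 1.09²/2 = 1.86626 m².
Resultant F = γ·h_c·A = 7.74009 × 1.77015 × 1.86626 = 25.5699 kN.

F ≈ 25.6 kN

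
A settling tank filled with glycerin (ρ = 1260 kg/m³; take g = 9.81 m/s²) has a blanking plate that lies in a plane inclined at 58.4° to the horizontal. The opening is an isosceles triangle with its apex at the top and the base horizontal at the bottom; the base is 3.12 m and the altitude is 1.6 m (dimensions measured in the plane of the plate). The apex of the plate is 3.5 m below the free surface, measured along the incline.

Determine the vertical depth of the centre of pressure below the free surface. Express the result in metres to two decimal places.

γ = ρg = 1260 × 9.81 / 1000 = 12.3606 kN/m³.
Let θ = 58.4° be the plate's angle to the horizontal; measure y along the incline from where the plane meets the free surface. Vertical depth h = y·sinθ with sinθ = 0.851727.
With the apex up, the centroid sits 2h/3 = 2 × 1.6/3 = 1.06667 m below the apex, so y_c = 3.5 + 1.06667 = 4.56667 m and h_c = 4.56667 × 0.851727 = 3.88956 m.
A = ½ × 3.12 × 1.6 = 2.496 m².
Resultant F = γ·h_c·A = 12.3606 × 3.88956 × 2.496 = 120.001 kN.
I_c = b·h³/36 = 3.12 × 1.6³/36 = 0.354987 m⁴.
Centre of pressure: y_p = y_c + I_c/(y_c·A) = 4.56667 + 0.354987/(4.56667 × 2.496) = 4.56667 + 0.0311436 = 4.59781 m along the plane.
Vertically, h_p = y_p·sinθ = 4.59781 × 0.851727 = 3.91608 m.

h_p = 3.92 m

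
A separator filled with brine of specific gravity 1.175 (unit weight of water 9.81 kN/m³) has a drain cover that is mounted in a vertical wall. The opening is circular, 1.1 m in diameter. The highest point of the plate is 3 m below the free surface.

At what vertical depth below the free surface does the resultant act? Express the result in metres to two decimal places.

γ = 1.175 × 9.81 = 11.52675 kN/m³.
The centroid is at the centre, 0.55 m below the top of the plate, so the centroid depth is h_c = 3 + 0.55 = 3.55 m.
A = π(0.55)² = 0.950332 m².
Resultant F = γ·h_c·A = 11.52675 × 3.55 × 0.950332 = 38.8875 kN.
I_c = πr⁴/4 = π × 0.55⁴/4 = 0.0718688 m⁴.
Centre of pressure: y_p = y_c + I_c/(y_c·A) = 3.55 + 0.0718688/(3.55 × 0.950332) = 3.55 + 0.0213028 = 3.5713 m along the plane.

h_p = 3.57 m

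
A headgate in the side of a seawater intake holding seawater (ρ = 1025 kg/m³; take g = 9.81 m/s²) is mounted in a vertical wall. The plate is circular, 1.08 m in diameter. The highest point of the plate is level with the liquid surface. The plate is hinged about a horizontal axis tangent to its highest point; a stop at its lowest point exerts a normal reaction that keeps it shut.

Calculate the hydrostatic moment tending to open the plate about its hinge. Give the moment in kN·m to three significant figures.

γ = ρg = 1025 × 9.81 / 1000 = 10.05525 kN/m³.
The centroid is at the centre, 0.54 m below the top of the plate, so the centroid depth is h_c = 0.54 m.
A = π(0.54)² = 0.916088 m².
Resultant F = γ·h_c·A = 10.05525 × 0.54 × 0.916088 = 4.97421 kN.
I_c = πr⁴/4 = π × 0.54⁴/4 = 0.0667828 m⁴.
Centre of pressure: y_p = y_c + I_c/(y_c·A) = 0.54 + 0.0667828/(0.54 × 0.916088) = 0.54 + 0.135 = 0.675 m along the plane.
The resultant acts 0.54 + 0.135 = 0.675 m (along the plate) below the hinge at the top edge, so the moment about the hinge is M = F × 0.675 = 4.97421 × 0.675 = 3.35759 kN·m.

M ≈ 3.36 kN·m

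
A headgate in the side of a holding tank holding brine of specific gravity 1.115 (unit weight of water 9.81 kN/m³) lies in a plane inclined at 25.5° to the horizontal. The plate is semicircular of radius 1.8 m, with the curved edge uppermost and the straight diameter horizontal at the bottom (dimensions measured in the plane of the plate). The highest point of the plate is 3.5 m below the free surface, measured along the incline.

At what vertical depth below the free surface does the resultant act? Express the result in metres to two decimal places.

γ = 1.115 × 9.81 = 10.93815 kN/m³.
Let θ = 25.5° be the plate's angle to the horizontal; measure y along the incline from where the plane meets the free surface. Vertical depth h = y·sinθ with sinθ = 0.430511.
The centroid lies 4r/(3π) = 0.763944 m above the diameter, so r − 4r/(3π) = 1.8 − 0.763944 = 1.03606 m below the topmost point, so y_c = 3.5 + 1.03606 = 4.53606 m and h_c = 4.53606 × 0.430511 = 1.95282 m.
A = πr²/2 = π × 1.8²/2 = 5.08938 m².
Resultant F = γ·h_c·A = 10.93815 × 1.95282 × 5.08938 = 108.71 kN.
I_c = (π/8 − 8/(9π))·r⁴ = 0.109757 × 1.8⁴ = 1.15219 m⁴.
Centre of pressure: y_p = y_c + I_c/(y_c·A) = 4.53606 + 1.15219/(4.53606 × 5.08938) = 4.53606 + 0.0499092 = 4.58597 m along the plane.
Vertically, h_p = y_p·sinθ = 4.58597 × 0.430511 = 1.97431 m.

h_p = 1.97 m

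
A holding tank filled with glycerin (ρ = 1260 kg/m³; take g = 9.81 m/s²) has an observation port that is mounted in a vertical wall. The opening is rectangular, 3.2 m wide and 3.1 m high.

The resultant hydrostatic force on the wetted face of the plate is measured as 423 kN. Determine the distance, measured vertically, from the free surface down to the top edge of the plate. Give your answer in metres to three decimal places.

γ = ρg = 1260 × 9.81 / 1000 = 12.3606 kN/m³.
A = 3.2 × 3.1 = 9.92 m².
From F = γ·h_c·A, the centroid depth is h_c = 423/(12.3606 × 9.92) = 3.44976 m.
The centroid lies 3.1/2 = 1.55 m below the top edge, so the top edge sits at h_top = 3.44976 − 1.55 = 1.89976 m below the surface.

d_top ≈ 1.900 m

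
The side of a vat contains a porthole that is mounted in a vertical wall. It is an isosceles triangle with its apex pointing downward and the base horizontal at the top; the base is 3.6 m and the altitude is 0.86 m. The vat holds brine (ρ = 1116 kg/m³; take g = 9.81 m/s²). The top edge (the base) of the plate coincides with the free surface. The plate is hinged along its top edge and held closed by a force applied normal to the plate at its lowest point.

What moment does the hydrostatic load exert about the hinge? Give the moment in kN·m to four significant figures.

γ = ρg = 1116 × 9.81 / 1000 = 10.94796 kN/m³.
With the apex down, the centroid sits h/3 = 0.86/3 = 0.286667 m below the base (the top edge), so the centroid depth is h_c = 0.286667 m.
A = ½ × 3.6 × 0.86 = 1.548 m².
Resultant F = γ·h_c·A = 10.94796 × 0.286667 × 1.548 = 4.85827 kN.
I_c = b·h³/36 = 3.6 × 0.86³/36 = 0.0636056 m⁴.
Centre of pressure: y_p = y_c + I_c/(y_c·A) = 0.286667 + 0.0636056/(0.286667 × 1.548) = 0.286667 + 0.143333 = 0.43 m along the plane.
The resultant acts 0.286667 + 0.143333 = 0.43 m (along the plate) below the hinge at the top edge, so the moment about the hinge is M = F × 0.43 = 4.85827 × 0.43 = 2.08906 kN·m.

M ≈ 2.089 kN·m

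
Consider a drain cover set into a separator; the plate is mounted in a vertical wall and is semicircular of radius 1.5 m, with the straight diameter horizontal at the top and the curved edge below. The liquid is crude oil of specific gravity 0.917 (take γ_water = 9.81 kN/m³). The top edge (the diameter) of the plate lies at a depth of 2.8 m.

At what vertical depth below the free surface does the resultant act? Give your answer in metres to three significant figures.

h_p = 3.48 m

γ = 0.917 × 9.81 = 8.99577 kN/m³.
The centroid of a semicircle lies 4r/(3π) = 0.63662 m from the diameter, here below the top edge, so the centroid depth is h_c = 2.8 + 0.63662 = 3.43662 m.
A = πr²/2 = π × 1.5²/2 = 3.53429 m².
Resultant F = γ·h_c·A = 8.99577 × 3.43662 × 3.53429 = 109.263 kN.
I_c = (π/8 − 8/(9π))·r⁴ = 0.109757 × 1.5⁴ = 0.555645 m⁴.
Centre of pressure: y_p = y_c + I_c/(y_c·A) = 3.43662 + 0.555645/(3.43662 × 3.53429) = 3.43662 + 0.0457471 = 3.48237 m along the plane.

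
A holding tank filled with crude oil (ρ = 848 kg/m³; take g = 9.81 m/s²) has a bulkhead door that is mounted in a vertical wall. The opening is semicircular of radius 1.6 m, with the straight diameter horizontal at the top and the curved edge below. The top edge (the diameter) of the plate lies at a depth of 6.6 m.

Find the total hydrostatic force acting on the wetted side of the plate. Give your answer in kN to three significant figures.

F ≈ 244 kN

γ = ρg = 848 × 9.81 / 1000 = 8.31888 kN/m³.
The centroid of a semicircle lies 4r/(3π) = 0.679061 m from the diameter, here below the top edge, so the centroid depth is h_c = 6.6 + 0.679061 = 7.27906 m.
A = πr²/2 = π × 1.6²/2 = 4.02124 m².
Resultant F = γ·h_c·A = 8.31888 × 7.27906 × 4.02124 = 243.501 kN.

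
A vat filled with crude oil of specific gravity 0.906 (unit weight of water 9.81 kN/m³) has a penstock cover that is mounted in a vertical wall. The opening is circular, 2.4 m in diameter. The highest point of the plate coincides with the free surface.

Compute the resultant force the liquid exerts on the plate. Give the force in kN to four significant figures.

γ = 0.906 × 9.81 = 8.88786 kN/m³.
The centroid is at the centre, 1.2 m below the top of the plate, so the centroid depth is h_c = 1.2 m.
A = π(1.2)² = 4.52389 m².
Resultant F = γ·h_c·A = 8.88786 × 1.2 × 4.52389 = 48.2492 kN.

F ≈ 48.25 kN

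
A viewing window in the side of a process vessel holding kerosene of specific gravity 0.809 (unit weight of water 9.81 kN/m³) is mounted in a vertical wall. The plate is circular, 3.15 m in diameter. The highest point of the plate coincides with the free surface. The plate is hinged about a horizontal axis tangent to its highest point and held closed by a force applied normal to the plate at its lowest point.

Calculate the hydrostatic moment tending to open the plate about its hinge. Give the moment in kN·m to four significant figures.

γ = 0.809 × 9.81 = 7.93629 kN/m³.
The centroid is at the centre, 1.575 m below the top of the plate, so the centroid depth is h_c = 1.575 m.
A = π(1.575)² = 7.79311 m².
Resultant F = γ·h_c·A = 7.93629 × 1.575 × 7.79311 = 97.4112 kN.
I_c = πr⁴/4 = π × 1.575⁴/4 = 4.83295 m⁴.
Centre of pressure: y_p = y_c + I_c/(y_c·A) = 1.575 + 4.83295/(1.575 × 7.79311) = 1.575 + 0.39375 = 1.96875 m along the plane.
The resultant acts 1.575 + 0.39375 = 1.96875 m (along the plate) below the hinge at the top edge, so the moment about the hinge is M = F × 1.96875 = 97.4112 × 1.96875 = 191.778 kN·m.

M ≈ 191.8 kN·m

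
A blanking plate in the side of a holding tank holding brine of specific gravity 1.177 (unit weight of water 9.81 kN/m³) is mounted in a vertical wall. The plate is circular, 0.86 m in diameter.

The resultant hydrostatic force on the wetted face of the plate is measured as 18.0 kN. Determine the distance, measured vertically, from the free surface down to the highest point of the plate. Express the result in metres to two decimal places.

d_top ≈ 2.25 m

γ = 1.177 × 9.81 = 11.54637 kN/m³.
A = π(0.43)² = 0.58088 m².
From F = γ·h_c·A, the centroid depth is h_c = 18.0/(11.54637 × 0.58088) = 2.68374 m.
The centroid is at the centre, 0.43 m below the top of the plate, so the highest point sits at h_top = 2.68374 − 0.43 = 2.25374 m below the surface.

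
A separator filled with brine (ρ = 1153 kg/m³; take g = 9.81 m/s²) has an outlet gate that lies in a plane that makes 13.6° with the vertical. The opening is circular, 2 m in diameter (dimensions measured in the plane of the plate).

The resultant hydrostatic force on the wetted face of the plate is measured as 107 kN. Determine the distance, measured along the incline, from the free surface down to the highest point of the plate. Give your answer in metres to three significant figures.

y_top ≈ 2.10 m

γ = ρg = 1153 × 9.81 / 1000 = 11.31093 kN/m³.
A = π(1)² = 3.14159 m².
From F = γ·h_c·A, the centroid depth is h_c = 107/(11.31093 × 3.14159) = 3.01117 m.
The plate makes 13.6° with the vertical, i.e. θ = 90° − 13.6° = 76.4° to the horizontal. Measuring y along the incline from the free-surface line, vertical depth h = y·sinθ with sinθ = 0.971961.
Along the incline, y_c = h_c/sinθ = 3.01117/0.971961 = 3.09804 m.
The centroid is at the centre, 1 m below the top of the plate, so the highest point sits at y_top = 3.09804 − 1 = 2.09804 m along the incline.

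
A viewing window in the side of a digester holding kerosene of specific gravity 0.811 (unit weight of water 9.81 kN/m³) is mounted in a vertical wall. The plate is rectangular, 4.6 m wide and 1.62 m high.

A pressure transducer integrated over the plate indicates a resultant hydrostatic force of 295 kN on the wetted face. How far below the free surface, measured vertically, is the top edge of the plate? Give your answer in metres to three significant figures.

d_top ≈ 4.17 m

γ = 0.811 × 9.81 = 7.95591 kN/m³.
A = 4.6 × 1.62 = 7.452 m².
From F = γ·h_c·A, the centroid depth is h_c = 295/(7.95591 × 7.452) = 4.97576 m.
The centroid lies 1.62/2 = 0.81 m below the top edge, so the top edge sits at h_top = 4.97576 − 0.81 = 4.16576 m below the surface.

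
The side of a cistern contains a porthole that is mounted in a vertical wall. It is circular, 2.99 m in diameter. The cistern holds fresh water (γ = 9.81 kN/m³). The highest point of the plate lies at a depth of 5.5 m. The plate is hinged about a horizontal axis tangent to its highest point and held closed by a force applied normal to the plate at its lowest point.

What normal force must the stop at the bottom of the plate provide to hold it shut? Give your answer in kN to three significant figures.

P ≈ 254 kN

γ = 9.81 kN/m³.
The centroid is at the centre, 1.495 m below the top of the plate, so the centroid depth is h_c = 5.5 + 1.495 = 6.995 m.
A = π(1.495)² = 7.02154 m².
Resultant F = γ·h_c·A = 9.81 × 6.995 × 7.02154 = 481.825 kN.
I_c = πr⁴/4 = π × 1.495⁴/4 = 3.92333 m⁴.
Centre of pressure: y_p = y_c + I_c/(y_c·A) = 6.995 + 3.92333/(6.995 × 7.02154) = 6.995 + 0.0798794 = 7.07488 m along the plane.
The resultant acts 1.495 + 0.0798794 = 1.57488 m (along the plate) below the hinge at the top edge, so the moment about the hinge is M = F × 1.57488 = 481.825 × 1.57488 = 758.817 kN·m.
A normal force at the bottom, 2.99 m from the hinge, must supply this moment: P = 758.817/2.99 = 253.785 kN.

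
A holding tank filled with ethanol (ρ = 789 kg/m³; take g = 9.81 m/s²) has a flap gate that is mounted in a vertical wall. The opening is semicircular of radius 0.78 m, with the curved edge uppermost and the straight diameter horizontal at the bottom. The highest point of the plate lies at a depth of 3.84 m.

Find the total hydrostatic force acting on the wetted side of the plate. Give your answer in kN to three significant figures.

γ = ρg = 789 × 9.81 / 1000 = 7.74009 kN/m³.
The centroid lies 4r/(3π) = 0.331042 m above the diameter, so r − 4r/(3π) = 0.78 − 0.331042 = 0.448958 m below the topmost point, so the centroid depth is h_c = 3.84 + 0.448958 = 4.28896 m.
A = πr²/2 = π × 0.78²/2 = 0.955672 m².
Resultant F = γ·h_c·A = 7.74009 × 4.28896 × 0.955672 = 31.7254 kN.

F ≈ 31.7 kN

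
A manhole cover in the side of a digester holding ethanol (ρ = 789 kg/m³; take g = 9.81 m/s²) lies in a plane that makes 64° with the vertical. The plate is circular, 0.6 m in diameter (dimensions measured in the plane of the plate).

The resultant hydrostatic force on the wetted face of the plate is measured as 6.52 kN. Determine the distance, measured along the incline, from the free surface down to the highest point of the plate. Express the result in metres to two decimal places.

γ = ρg = 789 × 9.81 / 1000 = 7.74009 kN/m³.
A = π(0.3)² = 0.282743 m².
From F = γ·h_c·A, the centroid depth is h_c = 6.52/(7.74009 × 0.282743) = 2.97927 m.
The plate makes 64° with the vertical, i.e. θ = 90° − 64° = 26° to the horizontal. Measuring y along the incline from the free-surface line, vertical depth h = y·sinθ with sinθ = 0.438371.
Along the incline, y_c = h_c/sinθ = 2.97927/0.438371 = 6.79623 m.
The centroid is at the centre, 0.3 m below the top of the plate, so the highest point sits at y_top = 6.79623 − 0.3 = 6.49623 m along the incline.

y_top ≈ 6.50 m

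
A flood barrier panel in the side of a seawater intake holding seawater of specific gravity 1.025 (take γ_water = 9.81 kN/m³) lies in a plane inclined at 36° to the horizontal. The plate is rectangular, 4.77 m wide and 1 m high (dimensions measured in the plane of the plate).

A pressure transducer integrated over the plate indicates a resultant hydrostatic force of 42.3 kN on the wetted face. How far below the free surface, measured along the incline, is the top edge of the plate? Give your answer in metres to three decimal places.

γ = 1.025 × 9.81 = 10.05525 kN/m³.
A = 4.77 × 1 = 4.77 m².
From F = γ·h_c·A, the centroid depth is h_c = 42.3/(10.05525 × 4.77) = 0.88192 m.
Let θ = 36° be the plate's angle to the horizontal; measure y along the incline from where the plane meets the free surface. Vertical depth h = y·sinθ with sinθ = 0.587785.
Along the incline, y_c = h_c/sinθ = 0.88192/0.587785 = 1.50041 m.
The centroid lies 1/2 = 0.5 m below the top edge, so the top edge sits at y_top = 1.50041 − 0.5 = 1.00041 m along the incline.

y_top ≈ 1.000 m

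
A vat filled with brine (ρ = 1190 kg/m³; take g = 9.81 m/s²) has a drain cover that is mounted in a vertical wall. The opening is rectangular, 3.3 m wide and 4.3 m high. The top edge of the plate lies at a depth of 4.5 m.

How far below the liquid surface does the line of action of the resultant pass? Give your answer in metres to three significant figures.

γ = ρg = 1190 × 9.81 / 1000 = 11.6739 kN/m³.
The centroid lies 4.3/2 = 2.15 m below the top edge, so the centroid depth is h_c = 4.5 + 2.15 = 6.65 m.
A = 3.3 × 4.3 = 14.19 m².
Resultant F = γ·h_c·A = 11.6739 × 6.65 × 14.19 = 1101.59 kN.
I_c = b·h³/12 = 3.3 × 4.3³/12 = 21.8644 m⁴.
Centre of pressure: y_p = y_c + I_c/(y_c·A) = 6.65 + 21.8644/(6.65 × 14.19) = 6.65 + 0.231704 = 6.8817 m along the plane.

h_p = 6.88 m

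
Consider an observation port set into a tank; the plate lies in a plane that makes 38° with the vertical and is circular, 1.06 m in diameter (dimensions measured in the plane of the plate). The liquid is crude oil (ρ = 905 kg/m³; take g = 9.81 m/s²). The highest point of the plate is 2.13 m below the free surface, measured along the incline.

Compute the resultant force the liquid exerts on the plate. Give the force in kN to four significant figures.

γ = ρg = 905 × 9.81 / 1000 = 8.87805 kN/m³.
The plate makes 38° with the vertical, i.e. θ = 90° − 38° = 52° to the horizontal. Measuring y along the incline from the free-surface line, vertical depth h = y·sinθ with sinθ = 0.788011.
The centroid is at the centre, 0.53 m below the top of the plate, so y_c = 2.13 + 0.53 = 2.66 m and h_c = 2.66 × 0.788011 = 2.09611 m.
A = π(0.53)² = 0.882473 m².
Resultant F = γ·h_c·A = 8.87805 × 2.09611 × 0.882473 = 16.4223 kN.

F ≈ 16.42 kN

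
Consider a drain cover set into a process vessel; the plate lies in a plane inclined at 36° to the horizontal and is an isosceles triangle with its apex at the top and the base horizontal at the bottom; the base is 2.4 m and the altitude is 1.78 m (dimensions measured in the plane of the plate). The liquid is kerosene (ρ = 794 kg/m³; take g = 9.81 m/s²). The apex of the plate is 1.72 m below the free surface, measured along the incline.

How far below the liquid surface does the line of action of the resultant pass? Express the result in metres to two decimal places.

γ = ρg = 794 × 9.81 / 1000 = 7.78914 kN/m³.
Let θ = 36° be the plate's angle to the horizontal; measure y along the incline from where the plane meets the free surface. Vertical depth h = y·sinθ with sinθ = 0.587785.
With the apex up, the centroid sits 2h/3 = 2 × 1.78/3 = 1.18667 m below the apex, so y_c = 1.72 + 1.18667 = 2.90667 m and h_c = 2.90667 × 0.587785 = 1.7085 m.
A = ½ × 2.4 × 1.78 = 2.136 m².
Resultant F = γ·h_c·A = 7.78914 × 1.7085 × 2.136 = 28.4253 kN.
I_c = b·h³/36 = 2.4 × 1.78³/36 = 0.375983 m⁴.
Centre of pressure: y_p = y_c + I_c/(y_c·A) = 2.90667 + 0.375983/(2.90667 × 2.136) = 2.90667 + 0.060558 = 2.96723 m along the plane.
Vertically, h_p = y_p·sinθ = 2.96723 × 0.587785 = 1.74409 m.

h_p = 1.74 m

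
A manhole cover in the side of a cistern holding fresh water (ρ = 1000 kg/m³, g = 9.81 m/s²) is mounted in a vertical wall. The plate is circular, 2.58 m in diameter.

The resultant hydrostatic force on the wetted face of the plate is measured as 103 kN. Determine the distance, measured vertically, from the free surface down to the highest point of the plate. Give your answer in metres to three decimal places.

γ = ρg = 1000 × 9.81 = 9810 N/m³ = 9.81 kN/m³.
A = π(1.29)² = 5.22792 m².
From F = γ·h_c·A, the centroid depth is h_c = 103/(9.81 × 5.22792) = 2.00835 m.
The centroid is at the centre, 1.29 m below the top of the plate, so the highest point sits at h_top = 2.00835 − 1.29 = 0.71835 m below the surface.

d_top ≈ 0.718 m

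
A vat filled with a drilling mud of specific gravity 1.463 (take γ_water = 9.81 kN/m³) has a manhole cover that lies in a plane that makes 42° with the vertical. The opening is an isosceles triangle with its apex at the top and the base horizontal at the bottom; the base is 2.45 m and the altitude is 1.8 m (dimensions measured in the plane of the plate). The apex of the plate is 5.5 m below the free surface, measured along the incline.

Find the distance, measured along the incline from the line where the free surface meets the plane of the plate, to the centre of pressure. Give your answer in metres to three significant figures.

γ = 1.463 × 9.81 = 14.35203 kN/m³.
The plate makes 42° with the vertical, i.e. θ = 90° − 42° = 48° to the horizontal. Measuring y along the incline from the free-surface line, vertical depth h = y·sinθ with sinθ = 0.743145.
With the apex up, the centroid sits 2h/3 = 2 × 1.8/3 = 1.2 m below the apex, so y_c = 5.5 + 1.2 = 6.7 m and h_c = 6.7 × 0.743145 = 4.97907 m.
A = ½ × 2.45 × 1.8 = 2.205 m².
Resultant F = γ·h_c·A = 14.35203 × 4.97907 × 2.205 = 157.569 kN.
I_c = b·h³/36 = 2.45 × 1.8³/36 = 0.3969 m⁴.
Centre of pressure: y_p = y_c + I_c/(y_c·A) = 6.7 + 0.3969/(6.7 × 2.205) = 6.7 + 0.0268657 = 6.72687 m along the plane.

y_p = 6.73 m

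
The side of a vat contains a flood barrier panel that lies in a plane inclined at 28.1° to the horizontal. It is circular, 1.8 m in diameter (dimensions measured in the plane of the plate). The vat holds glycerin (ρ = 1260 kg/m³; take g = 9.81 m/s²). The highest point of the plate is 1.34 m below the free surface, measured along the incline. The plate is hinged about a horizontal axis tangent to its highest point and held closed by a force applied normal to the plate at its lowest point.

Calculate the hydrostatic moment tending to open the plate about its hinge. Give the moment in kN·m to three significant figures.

M ≈ 32.9 kN·m

γ = ρg = 1260 × 9.81 / 1000 = 12.3606 kN/m³.
Let θ = 28.1° be the plate's angle to the horizontal; measure y along the incline from where the plane meets the free surface. Vertical depth h = y·sinθ with sinθ = 0.471012.
The centroid is at the centre, 0.9 m below the top of the plate, so y_c = 1.34 + 0.9 = 2.24 m and h_c = 2.24 × 0.471012 = 1.05507 m.
A = π(0.9)² = 2.54469 m².
Resultant F = γ·h_c·A = 12.3606 × 1.05507 × 2.54469 = 33.1861 kN.
I_c = πr⁴/4 = π × 0.9⁴/4 = 0.5153 m⁴.
Centre of pressure: y_p = y_c + I_c/(y_c·A) = 2.24 + 0.5153/(2.24 × 2.54469) = 2.24 + 0.0904018 = 2.3304 m along the plane.
The resultant acts 0.9 + 0.0904018 = 0.990402 m (along the plate) below the hinge at the top edge, so the moment about the hinge is M = F × 0.990402 = 33.1861 × 0.990402 = 32.8676 kN·m.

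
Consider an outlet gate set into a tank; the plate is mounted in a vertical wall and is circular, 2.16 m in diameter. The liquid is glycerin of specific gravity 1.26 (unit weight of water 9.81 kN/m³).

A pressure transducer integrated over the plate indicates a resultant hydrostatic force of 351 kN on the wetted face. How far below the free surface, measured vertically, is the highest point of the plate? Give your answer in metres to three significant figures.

d_top ≈ 6.67 m

γ = 1.26 × 9.81 = 12.3606 kN/m³.
A = π(1.08)² = 3.66435 m².
From F = γ·h_c·A, the centroid depth is h_c = 351/(12.3606 × 3.66435) = 7.74945 m.
The centroid is at the centre, 1.08 m below the top of the plate, so the highest point sits at h_top = 7.74945 − 1.08 = 6.66945 m below the surface.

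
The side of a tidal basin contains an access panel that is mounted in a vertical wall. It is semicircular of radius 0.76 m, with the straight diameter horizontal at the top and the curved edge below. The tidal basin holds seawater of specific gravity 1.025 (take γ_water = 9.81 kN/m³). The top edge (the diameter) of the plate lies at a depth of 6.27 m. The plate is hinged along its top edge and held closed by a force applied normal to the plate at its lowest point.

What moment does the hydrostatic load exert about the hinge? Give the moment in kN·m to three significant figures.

M ≈ 19.8 kN·m

γ = 1.025 × 9.81 = 10.05525 kN/m³.
The centroid of a semicircle lies 4r/(3π) = 0.322554 m from the diameter, here below the top edge, so the centroid depth is h_c = 6.27 + 0.322554 = 6.59255 m.
A = πr²/2 = π × 0.76²/2 = 0.907292 m².
Resultant F = γ·h_c·A = 10.05525 × 6.59255 × 0.907292 = 60.1441 kN.
I_c = (π/8 − 8/(9π))·r⁴ = 0.109757 × 0.76⁴ = 0.0366173 m⁴.
Centre of pressure: y_p = y_c + I_c/(y_c·A) = 6.59255 + 0.0366173/(6.59255 × 0.907292) = 6.59255 + 0.00612189 = 6.59867 m along the plane.
The resultant acts 0.322554 + 0.00612189 = 0.328676 m (along the plate) below the hinge at the top edge, so the moment about the hinge is M = F × 0.328676 = 60.1441 × 0.328676 = 19.7679 kN·m.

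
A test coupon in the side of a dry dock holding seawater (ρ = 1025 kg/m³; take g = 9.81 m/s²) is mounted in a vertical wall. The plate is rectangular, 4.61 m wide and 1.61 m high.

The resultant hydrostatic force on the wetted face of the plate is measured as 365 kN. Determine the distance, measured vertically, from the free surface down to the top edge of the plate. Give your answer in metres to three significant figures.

d_top ≈ 4.09 m

γ = ρg = 1025 × 9.81 / 1000 = 10.05525 kN/m³.
A = 4.61 × 1.61 = 7.4221 m².
From F = γ·h_c·A, the centroid depth is h_c = 365/(10.05525 × 7.4221) = 4.89072 m.
The centroid lies 1.61/2 = 0.805 m below the top edge, so the top edge sits at h_top = 4.89072 − 0.805 = 4.08572 m below the surface.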